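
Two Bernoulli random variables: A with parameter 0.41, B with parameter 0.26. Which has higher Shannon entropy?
A

For binary distributions, entropy is maximized at p=0.5 and decreases as p moves toward 0 or 1.

H(A) = H(0.41) = 0.9765 bits
H(B) = H(0.26) = 0.8267 bits

Distribution A (p=0.41) is closer to uniform (p=0.5), so it has higher entropy.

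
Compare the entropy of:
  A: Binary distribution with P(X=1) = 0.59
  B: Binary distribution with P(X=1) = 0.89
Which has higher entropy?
A

For binary distributions, entropy is maximized at p=0.5 and decreases as p moves toward 0 or 1.

H(A) = H(0.59) = 0.9765 bits
H(B) = H(0.89) = 0.4999 bits

Distribution A (p=0.59) is closer to uniform (p=0.5), so it has higher entropy.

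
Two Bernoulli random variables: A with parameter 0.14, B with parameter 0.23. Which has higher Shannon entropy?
B

For binary distributions, entropy is maximized at p=0.5 and decreases as p moves toward 0 or 1.

H(A) = H(0.14) = 0.5842 bits
H(B) = H(0.23) = 0.7780 bits

Distribution B (p=0.23) is closer to uniform (p=0.5), so it has higher entropy.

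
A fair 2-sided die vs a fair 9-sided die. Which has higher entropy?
9-sided die

Both are uniform distributions; for uniform over n outcomes, H = log₂(n). H(2-sided) = log₂(2) = 1.000 bits and H(9-sided) = log₂(9) = 3.170 bits. More outcomes in a uniform distribution means higher entropy.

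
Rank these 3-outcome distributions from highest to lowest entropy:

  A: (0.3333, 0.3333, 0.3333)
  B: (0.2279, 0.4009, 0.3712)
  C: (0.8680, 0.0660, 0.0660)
A > B > C

Key insight: Entropy is maximized by uniform distributions and minimized by concentrated distributions.

- Uniform distributions have maximum entropy log₂(3) = 1.5850 bits
- The more "peaked" or concentrated a distribution, the lower its entropy

Entropies:
  H(A) = 1.5850 bits
  H(B) = 1.5456 bits
  H(C) = 0.6949 bits

Ranking: A > B > C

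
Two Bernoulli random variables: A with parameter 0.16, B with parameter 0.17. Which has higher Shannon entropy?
B

For binary distributions, entropy is maximized at p=0.5 and decreases as p moves toward 0 or 1.

H(A) = H(0.16) = 0.6343 bits
H(B) = H(0.17) = 0.6577 bits

Distribution B (p=0.17) is closer to uniform (p=0.5), so it has higher entropy.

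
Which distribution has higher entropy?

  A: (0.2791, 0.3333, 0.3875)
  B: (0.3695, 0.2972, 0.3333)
B

Both distributions are close to uniform, making this a harder comparison.

H(A) = 1.5722 bits
H(B) = 1.5793 bits

The distribution closer to uniform has higher entropy.
Answer: B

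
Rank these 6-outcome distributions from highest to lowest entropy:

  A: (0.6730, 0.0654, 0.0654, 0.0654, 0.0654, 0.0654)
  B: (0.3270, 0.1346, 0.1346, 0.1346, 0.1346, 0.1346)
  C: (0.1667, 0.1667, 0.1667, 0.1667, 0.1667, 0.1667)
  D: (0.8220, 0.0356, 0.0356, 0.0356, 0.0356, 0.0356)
C > B > A > D

Key insight: Entropy is maximized by uniform distributions and minimized by concentrated distributions.

Entropies:
  H(A) = 1.6711 bits
  H(B) = 2.4745 bits
  H(C) = 2.5850 bits
  H(D) = 1.0890 bits

Ranking: C > B > A > D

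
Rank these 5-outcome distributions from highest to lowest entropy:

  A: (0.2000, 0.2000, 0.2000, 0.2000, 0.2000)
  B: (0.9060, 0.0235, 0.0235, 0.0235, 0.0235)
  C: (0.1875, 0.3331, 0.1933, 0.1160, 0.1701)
A > C > B

Key insight: Entropy is maximized by uniform distributions and minimized by concentrated distributions.

- Uniform distributions have maximum entropy log₂(5) = 2.3219 bits
- The more "peaked" or concentrated a distribution, the lower its entropy

Entropies:
  H(A) = 2.3219 bits
  H(B) = 0.6377 bits
  H(C) = 2.2346 bits

Ranking: A > C > B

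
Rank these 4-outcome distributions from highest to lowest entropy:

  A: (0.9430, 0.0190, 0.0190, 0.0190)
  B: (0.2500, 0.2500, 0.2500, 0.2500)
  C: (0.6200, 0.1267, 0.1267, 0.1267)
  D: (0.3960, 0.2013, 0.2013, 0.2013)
B > D > C > A

Key insight: Entropy is maximized by uniform distributions and minimized by concentrated distributions.

Entropies:
  H(A) = 0.4058 bits
  H(B) = 2.0000 bits
  H(C) = 1.5603 bits
  H(D) = 1.9259 bits

Ranking: B > D > C > A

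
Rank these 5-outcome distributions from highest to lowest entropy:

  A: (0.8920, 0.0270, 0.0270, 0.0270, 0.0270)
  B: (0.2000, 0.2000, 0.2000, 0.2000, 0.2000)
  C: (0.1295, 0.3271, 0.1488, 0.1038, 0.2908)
B > C > A

Key insight: Entropy is maximized by uniform distributions and minimized by concentrated distributions.

- Uniform distributions have maximum entropy log₂(5) = 2.3219 bits
- The more "peaked" or concentrated a distribution, the lower its entropy

Entropies:
  H(A) = 0.7099 bits
  H(B) = 2.3219 bits
  H(C) = 2.1756 bits

Ranking: B > C > A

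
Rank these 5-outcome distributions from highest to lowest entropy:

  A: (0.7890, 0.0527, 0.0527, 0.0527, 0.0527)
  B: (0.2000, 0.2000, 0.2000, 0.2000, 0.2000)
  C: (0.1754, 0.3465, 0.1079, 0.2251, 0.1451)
B > C > A

Key insight: Entropy is maximized by uniform distributions and minimized by concentrated distributions.

- Uniform distributions have maximum entropy log₂(5) = 2.3219 bits
- The more "peaked" or concentrated a distribution, the lower its entropy

Entropies:
  H(A) = 1.1654 bits
  H(B) = 2.3219 bits
  H(C) = 2.2052 bits

Ranking: B > C > A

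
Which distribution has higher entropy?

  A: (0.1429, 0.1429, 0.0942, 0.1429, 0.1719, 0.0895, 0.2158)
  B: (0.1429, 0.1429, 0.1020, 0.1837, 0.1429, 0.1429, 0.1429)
B

Both distributions are close to uniform, making this a harder comparison.

H(A) = 2.7499 bits
H(B) = 2.7903 bits

The distribution closer to uniform has higher entropy.
Answer: B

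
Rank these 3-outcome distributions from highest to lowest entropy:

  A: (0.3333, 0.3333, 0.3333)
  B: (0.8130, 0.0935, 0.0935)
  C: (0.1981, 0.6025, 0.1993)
A > C > B

Key insight: Entropy is maximized by uniform distributions and minimized by concentrated distributions.

- Uniform distributions have maximum entropy log₂(3) = 1.5850 bits
- The more "peaked" or concentrated a distribution, the lower its entropy

Entropies:
  H(A) = 1.5850 bits
  H(B) = 0.8822 bits
  H(C) = 1.3669 bits

Ranking: A > C > B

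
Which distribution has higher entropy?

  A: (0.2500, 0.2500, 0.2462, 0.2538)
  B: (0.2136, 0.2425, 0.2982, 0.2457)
A

Both distributions are close to uniform, making this a harder comparison.

H(A) = 1.9999 bits
H(B) = 1.9894 bits

The distribution closer to uniform has higher entropy.
Answer: A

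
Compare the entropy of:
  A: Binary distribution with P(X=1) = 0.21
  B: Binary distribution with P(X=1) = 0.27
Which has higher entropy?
B

For binary distributions, entropy is maximized at p=0.5 and decreases as p moves toward 0 or 1.

H(A) = H(0.21) = 0.7415 bits
H(B) = H(0.27) = 0.8415 bits

Distribution B (p=0.27) is closer to uniform (p=0.5), so it has higher entropy.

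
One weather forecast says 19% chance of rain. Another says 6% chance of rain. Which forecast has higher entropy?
19% forecast

Treat each forecast as a Bernoulli distribution. Binary entropy is maximized at p=0.5 and falls off symmetrically toward 0 or 1. The 19% forecast is closer to 50%, so it is more uncertain. H(19%) ≈ 0.701 bits, H(6%) ≈ 0.327 bits.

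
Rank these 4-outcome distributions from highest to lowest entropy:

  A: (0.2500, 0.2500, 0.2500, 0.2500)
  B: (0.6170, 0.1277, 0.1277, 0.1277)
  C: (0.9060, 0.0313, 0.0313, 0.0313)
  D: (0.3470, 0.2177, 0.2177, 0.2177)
A > D > B > C

Key insight: Entropy is maximized by uniform distributions and minimized by concentrated distributions.

Entropies:
  H(A) = 2.0000 bits
  H(B) = 1.5672 bits
  H(C) = 0.5987 bits
  H(D) = 1.9663 bits

Ranking: A > D > B > C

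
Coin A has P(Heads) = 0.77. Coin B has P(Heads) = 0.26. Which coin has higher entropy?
B

For binary distributions, entropy is maximized at p=0.5 and decreases as p moves toward 0 or 1.

H(A) = H(0.77) = 0.7780 bits
H(B) = H(0.26) = 0.8267 bits

Distribution B (p=0.26) is closer to uniform (p=0.5), so it has higher entropy.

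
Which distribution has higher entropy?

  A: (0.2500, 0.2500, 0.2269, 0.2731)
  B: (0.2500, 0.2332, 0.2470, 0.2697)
B

Both distributions are close to uniform, making this a harder comparison.

H(A) = 1.9969 bits
H(B) = 1.9980 bits

The distribution closer to uniform has higher entropy.
Answer: B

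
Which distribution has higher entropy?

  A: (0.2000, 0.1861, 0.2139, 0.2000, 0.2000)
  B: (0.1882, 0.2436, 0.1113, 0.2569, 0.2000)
A

Both distributions are close to uniform, making this a harder comparison.

H(A) = 2.3205 bits
H(B) = 2.2704 bits

The distribution closer to uniform has higher entropy.
Answer: A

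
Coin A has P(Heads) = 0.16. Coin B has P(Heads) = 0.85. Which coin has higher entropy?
A

For binary distributions, entropy is maximized at p=0.5 and decreases as p moves toward 0 or 1.

H(A) = H(0.16) = 0.6343 bits
H(B) = H(0.85) = 0.6098 bits

Distribution A (p=0.16) is closer to uniform (p=0.5), so it has higher entropy.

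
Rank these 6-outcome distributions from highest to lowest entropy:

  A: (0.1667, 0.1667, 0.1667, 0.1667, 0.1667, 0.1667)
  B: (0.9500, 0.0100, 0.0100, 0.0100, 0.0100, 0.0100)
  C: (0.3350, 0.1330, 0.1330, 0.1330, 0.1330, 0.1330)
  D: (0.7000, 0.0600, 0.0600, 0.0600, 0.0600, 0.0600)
A > C > D > B

Key insight: Entropy is maximized by uniform distributions and minimized by concentrated distributions.

Entropies:
  H(A) = 2.5850 bits
  H(B) = 0.4025 bits
  H(C) = 2.4640 bits
  H(D) = 1.5779 bits

Ranking: A > C > D > B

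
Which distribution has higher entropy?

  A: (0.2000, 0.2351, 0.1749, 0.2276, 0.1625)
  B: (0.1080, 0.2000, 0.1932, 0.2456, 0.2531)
A

Both distributions are close to uniform, making this a harder comparison.

H(A) = 2.3073 bits
H(B) = 2.2687 bits

The distribution closer to uniform has higher entropy.
Answer: A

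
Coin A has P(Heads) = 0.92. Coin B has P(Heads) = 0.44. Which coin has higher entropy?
B

For binary distributions, entropy is maximized at p=0.5 and decreases as p moves toward 0 or 1.

H(A) = H(0.92) = 0.4022 bits
H(B) = H(0.44) = 0.9896 bits

Distribution B (p=0.44) is closer to uniform (p=0.5), so it has higher entropy.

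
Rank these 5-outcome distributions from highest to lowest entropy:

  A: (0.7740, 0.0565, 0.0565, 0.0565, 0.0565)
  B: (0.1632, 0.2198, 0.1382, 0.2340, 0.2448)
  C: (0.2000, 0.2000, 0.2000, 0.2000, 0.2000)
C > B > A

Key insight: Entropy is maximized by uniform distributions and minimized by concentrated distributions.

- Uniform distributions have maximum entropy log₂(5) = 2.3219 bits
- The more "peaked" or concentrated a distribution, the lower its entropy

Entropies:
  H(A) = 1.2230 bits
  H(B) = 2.2892 bits
  H(C) = 2.3219 bits

Ranking: C > B > A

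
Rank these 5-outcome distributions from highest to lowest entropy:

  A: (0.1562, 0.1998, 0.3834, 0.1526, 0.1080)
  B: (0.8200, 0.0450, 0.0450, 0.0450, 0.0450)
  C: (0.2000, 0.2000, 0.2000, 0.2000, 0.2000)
C > A > B

Key insight: Entropy is maximized by uniform distributions and minimized by concentrated distributions.

- Uniform distributions have maximum entropy log₂(5) = 2.3219 bits
- The more "peaked" or concentrated a distribution, the lower its entropy

Entropies:
  H(A) = 2.1735 bits
  H(B) = 1.0401 bits
  H(C) = 2.3219 bits

Ranking: C > A > B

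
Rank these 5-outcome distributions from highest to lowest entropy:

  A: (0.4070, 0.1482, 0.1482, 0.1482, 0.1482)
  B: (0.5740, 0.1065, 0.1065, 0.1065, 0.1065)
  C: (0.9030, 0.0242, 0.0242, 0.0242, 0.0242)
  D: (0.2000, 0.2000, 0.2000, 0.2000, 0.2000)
D > A > B > C

Key insight: Entropy is maximized by uniform distributions and minimized by concentrated distributions.

Entropies:
  H(A) = 2.1609 bits
  H(B) = 1.8361 bits
  H(C) = 0.6534 bits
  H(D) = 2.3219 bits

Ranking: D > A > B > C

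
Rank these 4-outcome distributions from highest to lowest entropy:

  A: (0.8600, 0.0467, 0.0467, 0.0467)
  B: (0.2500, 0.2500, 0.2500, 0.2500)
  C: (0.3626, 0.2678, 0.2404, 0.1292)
B > C > A

Key insight: Entropy is maximized by uniform distributions and minimized by concentrated distributions.

- Uniform distributions have maximum entropy log₂(4) = 2.0000 bits
- The more "peaked" or concentrated a distribution, the lower its entropy

Entropies:
  H(A) = 0.8061 bits
  H(B) = 2.0000 bits
  H(C) = 1.9155 bits

Ranking: B > C > A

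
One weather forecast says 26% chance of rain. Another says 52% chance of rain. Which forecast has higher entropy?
52% forecast

Treat each forecast as a Bernoulli distribution. Binary entropy is maximized at p=0.5 and falls off symmetrically toward 0 or 1. The 52% forecast is closer to 50%, so it is more uncertain. H(26%) ≈ 0.827 bits, H(52%) ≈ 0.999 bits.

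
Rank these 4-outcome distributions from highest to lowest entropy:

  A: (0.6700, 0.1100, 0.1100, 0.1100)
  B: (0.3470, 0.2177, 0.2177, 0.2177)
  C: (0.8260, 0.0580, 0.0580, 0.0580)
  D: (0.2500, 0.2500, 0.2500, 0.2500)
D > B > A > C

Key insight: Entropy is maximized by uniform distributions and minimized by concentrated distributions.

Entropies:
  H(A) = 1.4380 bits
  H(B) = 1.9663 bits
  H(C) = 0.9426 bits
  H(D) = 2.0000 bits

Ranking: D > B > A > C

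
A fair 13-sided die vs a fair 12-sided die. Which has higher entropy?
13-sided die

Both are uniform distributions; for uniform over n outcomes, H = log₂(n). H(13-sided) = log₂(13) = 3.700 bits and H(12-sided) = log₂(12) = 3.585 bits. More outcomes in a uniform distribution means higher entropy.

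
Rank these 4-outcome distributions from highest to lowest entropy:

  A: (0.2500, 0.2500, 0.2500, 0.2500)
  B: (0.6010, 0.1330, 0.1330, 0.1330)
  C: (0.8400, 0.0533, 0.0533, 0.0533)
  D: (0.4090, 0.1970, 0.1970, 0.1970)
A > D > B > C

Key insight: Entropy is maximized by uniform distributions and minimized by concentrated distributions.

Entropies:
  H(A) = 2.0000 bits
  H(B) = 1.6028 bits
  H(C) = 0.8879 bits
  H(D) = 1.9127 bits

Ranking: A > D > B > C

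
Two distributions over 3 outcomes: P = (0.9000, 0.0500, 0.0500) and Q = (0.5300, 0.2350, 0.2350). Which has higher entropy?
Q

P is highly concentrated on one outcome (90%), making it nearly deterministic. Q spreads its mass more evenly (max 53%). The more spread-out distribution has higher entropy: H(P) ≈ 0.569 bits, H(Q) ≈ 1.467 bits.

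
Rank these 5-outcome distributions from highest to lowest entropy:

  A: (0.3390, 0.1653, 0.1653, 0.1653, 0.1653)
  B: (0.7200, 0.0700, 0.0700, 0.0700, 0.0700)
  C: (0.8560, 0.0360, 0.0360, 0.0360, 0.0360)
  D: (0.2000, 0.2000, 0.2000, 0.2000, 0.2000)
D > A > B > C

Key insight: Entropy is maximized by uniform distributions and minimized by concentrated distributions.

Entropies:
  H(A) = 2.2459 bits
  H(B) = 1.4155 bits
  H(C) = 0.8826 bits
  H(D) = 2.3219 bits

Ranking: D > A > B > C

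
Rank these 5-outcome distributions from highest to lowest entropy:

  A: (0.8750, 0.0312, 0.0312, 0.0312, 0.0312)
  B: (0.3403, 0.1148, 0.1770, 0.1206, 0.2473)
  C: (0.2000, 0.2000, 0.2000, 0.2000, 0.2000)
C > B > A

Key insight: Entropy is maximized by uniform distributions and minimized by concentrated distributions.

- Uniform distributions have maximum entropy log₂(5) = 2.3219 bits
- The more "peaked" or concentrated a distribution, the lower its entropy

Entropies:
  H(A) = 0.7936 bits
  H(B) = 2.1964 bits
  H(C) = 2.3219 bits

Ranking: C > B > A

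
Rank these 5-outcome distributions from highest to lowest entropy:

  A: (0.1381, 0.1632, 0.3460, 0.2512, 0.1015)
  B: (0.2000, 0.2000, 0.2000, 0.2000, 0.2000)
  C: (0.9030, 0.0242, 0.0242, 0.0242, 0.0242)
B > A > C

Key insight: Entropy is maximized by uniform distributions and minimized by concentrated distributions.

- Uniform distributions have maximum entropy log₂(5) = 2.3219 bits
- The more "peaked" or concentrated a distribution, the lower its entropy

Entropies:
  H(A) = 2.1868 bits
  H(B) = 2.3219 bits
  H(C) = 0.6534 bits

Ranking: B > A > C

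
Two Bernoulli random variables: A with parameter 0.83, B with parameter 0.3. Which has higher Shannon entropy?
B

For binary distributions, entropy is maximized at p=0.5 and decreases as p moves toward 0 or 1.

H(A) = H(0.83) = 0.6577 bits
H(B) = H(0.3) = 0.8813 bits

Distribution B (p=0.3) is closer to uniform (p=0.5), so it has higher entropy.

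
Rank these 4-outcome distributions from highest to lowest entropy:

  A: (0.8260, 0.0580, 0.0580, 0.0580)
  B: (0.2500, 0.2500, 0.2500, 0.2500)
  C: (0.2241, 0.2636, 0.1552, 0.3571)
B > C > A

Key insight: Entropy is maximized by uniform distributions and minimized by concentrated distributions.

- Uniform distributions have maximum entropy log₂(4) = 2.0000 bits
- The more "peaked" or concentrated a distribution, the lower its entropy

Entropies:
  H(A) = 0.9426 bits
  H(B) = 2.0000 bits
  H(C) = 1.9383 bits

Ranking: B > C > A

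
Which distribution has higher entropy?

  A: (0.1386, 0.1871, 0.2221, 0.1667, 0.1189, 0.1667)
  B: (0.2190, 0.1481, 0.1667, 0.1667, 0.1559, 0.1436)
B

Both distributions are close to uniform, making this a harder comparison.

H(A) = 2.5566 bits
H(B) = 2.5697 bits

The distribution closer to uniform has higher entropy.
Answer: B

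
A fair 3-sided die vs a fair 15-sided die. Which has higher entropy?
15-sided die

Both are uniform distributions; for uniform over n outcomes, H = log₂(n). H(3-sided) = log₂(3) = 1.585 bits and H(15-sided) = log₂(15) = 3.907 bits. More outcomes in a uniform distribution means higher entropy.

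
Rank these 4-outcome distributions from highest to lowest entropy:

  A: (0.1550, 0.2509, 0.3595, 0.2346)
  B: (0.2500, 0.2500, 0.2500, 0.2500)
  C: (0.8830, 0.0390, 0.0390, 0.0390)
B > A > C

Key insight: Entropy is maximized by uniform distributions and minimized by concentrated distributions.

- Uniform distributions have maximum entropy log₂(4) = 2.0000 bits
- The more "peaked" or concentrated a distribution, the lower its entropy

Entropies:
  H(A) = 1.9387 bits
  H(B) = 2.0000 bits
  H(C) = 0.7061 bits

Ranking: B > A > C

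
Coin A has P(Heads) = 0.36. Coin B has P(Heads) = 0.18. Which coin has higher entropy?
A

For binary distributions, entropy is maximized at p=0.5 and decreases as p moves toward 0 or 1.

H(A) = H(0.36) = 0.9427 bits
H(B) = H(0.18) = 0.6801 bits

Distribution A (p=0.36) is closer to uniform (p=0.5), so it has higher entropy.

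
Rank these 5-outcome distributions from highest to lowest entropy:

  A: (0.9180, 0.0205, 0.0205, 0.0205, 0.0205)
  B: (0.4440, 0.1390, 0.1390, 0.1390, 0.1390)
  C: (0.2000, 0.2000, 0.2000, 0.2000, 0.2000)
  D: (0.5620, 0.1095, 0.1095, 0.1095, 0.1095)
C > B > D > A

Key insight: Entropy is maximized by uniform distributions and minimized by concentrated distributions.

Entropies:
  H(A) = 0.5732 bits
  H(B) = 2.1029 bits
  H(C) = 2.3219 bits
  H(D) = 1.8649 bits

Ranking: C > B > D > A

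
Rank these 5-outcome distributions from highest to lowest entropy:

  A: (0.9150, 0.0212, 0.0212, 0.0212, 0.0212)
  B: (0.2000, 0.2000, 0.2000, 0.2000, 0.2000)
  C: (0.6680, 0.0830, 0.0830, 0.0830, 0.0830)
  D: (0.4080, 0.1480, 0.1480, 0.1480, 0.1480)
B > D > C > A

Key insight: Entropy is maximized by uniform distributions and minimized by concentrated distributions.

Entropies:
  H(A) = 0.5896 bits
  H(B) = 2.3219 bits
  H(C) = 1.5810 bits
  H(D) = 2.1594 bits

Ranking: B > D > C > A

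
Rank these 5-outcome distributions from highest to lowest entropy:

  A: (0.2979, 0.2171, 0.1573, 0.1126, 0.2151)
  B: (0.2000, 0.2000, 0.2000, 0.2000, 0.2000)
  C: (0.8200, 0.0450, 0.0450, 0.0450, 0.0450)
B > A > C

Key insight: Entropy is maximized by uniform distributions and minimized by concentrated distributions.

- Uniform distributions have maximum entropy log₂(5) = 2.3219 bits
- The more "peaked" or concentrated a distribution, the lower its entropy

Entropies:
  H(A) = 2.2502 bits
  H(B) = 2.3219 bits
  H(C) = 1.0401 bits

Ranking: B > A > C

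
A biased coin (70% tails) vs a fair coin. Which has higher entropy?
Fair coin

The fair coin is uniform (p=0.5), maximizing binary entropy at 1 bit. The biased coin has H(0.70) ≈ 0.881 bits — its outcome is more predictable, so its entropy is lower.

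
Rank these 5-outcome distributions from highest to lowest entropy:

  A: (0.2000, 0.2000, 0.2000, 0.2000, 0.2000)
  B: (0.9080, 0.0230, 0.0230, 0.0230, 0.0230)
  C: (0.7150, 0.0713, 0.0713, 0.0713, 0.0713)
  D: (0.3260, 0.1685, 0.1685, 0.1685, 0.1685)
A > D > C > B

Key insight: Entropy is maximized by uniform distributions and minimized by concentrated distributions.

Entropies:
  H(A) = 2.3219 bits
  H(B) = 0.6271 bits
  H(C) = 1.4322 bits
  H(D) = 2.2588 bits

Ranking: A > D > C > B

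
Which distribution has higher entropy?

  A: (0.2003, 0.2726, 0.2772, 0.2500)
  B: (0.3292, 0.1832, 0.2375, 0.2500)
A

Both distributions are close to uniform, making this a harder comparison.

H(A) = 1.9889 bits
H(B) = 1.9689 bits

The distribution closer to uniform has higher entropy.
Answer: A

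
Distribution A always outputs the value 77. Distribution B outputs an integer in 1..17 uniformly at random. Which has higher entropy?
B

A is deterministic, so H(A) = 0. B is uniform over 17 outcomes, so H(B) = log₂(17) = 4.087 bits. Any distribution with genuine randomness has higher entropy than a deterministic one.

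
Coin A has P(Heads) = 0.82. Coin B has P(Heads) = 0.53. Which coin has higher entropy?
B

For binary distributions, entropy is maximized at p=0.5 and decreases as p moves toward 0 or 1.

H(A) = H(0.82) = 0.6801 bits
H(B) = H(0.53) = 0.9974 bits

Distribution B (p=0.53) is closer to uniform (p=0.5), so it has higher entropy.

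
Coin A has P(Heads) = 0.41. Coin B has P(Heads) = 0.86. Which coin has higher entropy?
A

For binary distributions, entropy is maximized at p=0.5 and decreases as p moves toward 0 or 1.

H(A) = H(0.41) = 0.9765 bits
H(B) = H(0.86) = 0.5842 bits

Distribution A (p=0.41) is closer to uniform (p=0.5), so it has higher entropy.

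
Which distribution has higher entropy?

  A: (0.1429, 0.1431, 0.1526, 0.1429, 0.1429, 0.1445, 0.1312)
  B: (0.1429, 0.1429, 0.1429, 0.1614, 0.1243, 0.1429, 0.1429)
A

Both distributions are close to uniform, making this a harder comparison.

H(A) = 2.8062 bits
H(B) = 2.8039 bits

The distribution closer to uniform has higher entropy.
Answer: A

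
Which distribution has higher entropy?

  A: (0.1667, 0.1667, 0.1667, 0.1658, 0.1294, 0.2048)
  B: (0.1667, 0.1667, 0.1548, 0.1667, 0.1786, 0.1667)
B

Both distributions are close to uniform, making this a harder comparison.

H(A) = 2.5726 bits
H(B) = 2.5837 bits

The distribution closer to uniform has higher entropy.
Answer: B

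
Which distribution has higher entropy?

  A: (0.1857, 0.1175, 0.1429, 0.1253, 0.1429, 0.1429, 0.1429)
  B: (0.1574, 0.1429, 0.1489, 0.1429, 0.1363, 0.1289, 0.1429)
B

Both distributions are close to uniform, making this a harder comparison.

H(A) = 2.7938 bits
H(B) = 2.8049 bits

The distribution closer to uniform has higher entropy.
Answer: B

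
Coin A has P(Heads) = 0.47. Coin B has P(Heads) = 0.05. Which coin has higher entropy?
A

For binary distributions, entropy is maximized at p=0.5 and decreases as p moves toward 0 or 1.

H(A) = H(0.47) = 0.9974 bits
H(B) = H(0.05) = 0.2864 bits

Distribution A (p=0.47) is closer to uniform (p=0.5), so it has higher entropy.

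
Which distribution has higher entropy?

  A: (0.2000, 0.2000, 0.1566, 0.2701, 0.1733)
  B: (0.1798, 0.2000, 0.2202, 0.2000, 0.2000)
B

Both distributions are close to uniform, making this a harder comparison.

H(A) = 2.2959 bits
H(B) = 2.3190 bits

The distribution closer to uniform has higher entropy.
Answer: B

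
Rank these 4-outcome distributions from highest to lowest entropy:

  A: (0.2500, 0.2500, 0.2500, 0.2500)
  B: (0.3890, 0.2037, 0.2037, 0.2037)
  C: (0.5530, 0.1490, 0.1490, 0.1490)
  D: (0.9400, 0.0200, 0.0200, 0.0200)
A > B > C > D

Key insight: Entropy is maximized by uniform distributions and minimized by concentrated distributions.

Entropies:
  H(A) = 2.0000 bits
  H(B) = 1.9326 bits
  H(C) = 1.7004 bits
  H(D) = 0.4225 bits

Ranking: A > B > C > D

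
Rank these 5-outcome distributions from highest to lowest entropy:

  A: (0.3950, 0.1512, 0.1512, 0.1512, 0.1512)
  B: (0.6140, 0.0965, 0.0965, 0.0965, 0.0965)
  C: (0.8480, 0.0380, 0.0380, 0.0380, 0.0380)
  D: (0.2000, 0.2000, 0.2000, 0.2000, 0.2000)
D > A > B > C

Key insight: Entropy is maximized by uniform distributions and minimized by concentrated distributions.

Entropies:
  H(A) = 2.1780 bits
  H(B) = 1.7342 bits
  H(C) = 0.9188 bits
  H(D) = 2.3219 bits

Ranking: D > A > B > C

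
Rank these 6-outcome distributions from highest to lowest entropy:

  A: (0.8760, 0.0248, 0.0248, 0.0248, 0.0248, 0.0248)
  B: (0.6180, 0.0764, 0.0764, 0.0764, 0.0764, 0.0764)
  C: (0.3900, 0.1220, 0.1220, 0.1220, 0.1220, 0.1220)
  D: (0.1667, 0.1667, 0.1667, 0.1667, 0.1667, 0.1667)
D > C > B > A

Key insight: Entropy is maximized by uniform distributions and minimized by concentrated distributions.

Entropies:
  H(A) = 0.8287 bits
  H(B) = 1.8464 bits
  H(C) = 2.3812 bits
  H(D) = 2.5850 bits

Ranking: D > C > B > A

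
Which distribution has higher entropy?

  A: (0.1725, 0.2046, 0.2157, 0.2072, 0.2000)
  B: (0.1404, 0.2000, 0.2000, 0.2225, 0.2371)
A

Both distributions are close to uniform, making this a harder comparison.

H(A) = 2.3179 bits
H(B) = 2.3012 bits

The distribution closer to uniform has higher entropy.
Answer: A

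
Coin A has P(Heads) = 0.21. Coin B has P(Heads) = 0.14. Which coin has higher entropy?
A

For binary distributions, entropy is maximized at p=0.5 and decreases as p moves toward 0 or 1.

H(A) = H(0.21) = 0.7415 bits
H(B) = H(0.14) = 0.5842 bits

Distribution A (p=0.21) is closer to uniform (p=0.5), so it has higher entropy.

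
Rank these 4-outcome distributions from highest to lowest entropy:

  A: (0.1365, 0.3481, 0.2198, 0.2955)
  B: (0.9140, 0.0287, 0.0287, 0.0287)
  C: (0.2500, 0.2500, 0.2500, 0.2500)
C > A > B

Key insight: Entropy is maximized by uniform distributions and minimized by concentrated distributions.

- Uniform distributions have maximum entropy log₂(4) = 2.0000 bits
- The more "peaked" or concentrated a distribution, the lower its entropy

Entropies:
  H(A) = 1.9223 bits
  H(B) = 0.5593 bits
  H(C) = 2.0000 bits

Ranking: C > A > B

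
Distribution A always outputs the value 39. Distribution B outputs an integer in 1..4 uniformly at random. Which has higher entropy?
B

A is deterministic, so H(A) = 0. B is uniform over 4 outcomes, so H(B) = log₂(4) = 2.000 bits. Any distribution with genuine randomness has higher entropy than a deterministic one.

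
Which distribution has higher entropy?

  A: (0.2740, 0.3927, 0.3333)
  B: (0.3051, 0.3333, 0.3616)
B

Both distributions are close to uniform, making this a harder comparison.

H(A) = 1.5696 bits
H(B) = 1.5815 bits

The distribution closer to uniform has higher entropy.
Answer: B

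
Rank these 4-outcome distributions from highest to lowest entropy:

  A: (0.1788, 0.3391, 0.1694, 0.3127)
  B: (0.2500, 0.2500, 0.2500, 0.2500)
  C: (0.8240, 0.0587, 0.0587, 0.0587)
B > A > C

Key insight: Entropy is maximized by uniform distributions and minimized by concentrated distributions.

- Uniform distributions have maximum entropy log₂(4) = 2.0000 bits
- The more "peaked" or concentrated a distribution, the lower its entropy

Entropies:
  H(A) = 1.9315 bits
  H(B) = 2.0000 bits
  H(C) = 0.9502 bits

Ranking: B > A > C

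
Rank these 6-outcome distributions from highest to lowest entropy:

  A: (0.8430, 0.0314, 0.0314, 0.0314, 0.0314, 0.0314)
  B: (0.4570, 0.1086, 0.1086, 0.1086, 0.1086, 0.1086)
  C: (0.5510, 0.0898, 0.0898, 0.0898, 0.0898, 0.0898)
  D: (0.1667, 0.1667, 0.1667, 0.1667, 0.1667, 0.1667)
D > B > C > A

Key insight: Entropy is maximized by uniform distributions and minimized by concentrated distributions.

Entropies:
  H(A) = 0.9916 bits
  H(B) = 2.2555 bits
  H(C) = 2.0350 bits
  H(D) = 2.5850 bits

Ranking: D > B > C > A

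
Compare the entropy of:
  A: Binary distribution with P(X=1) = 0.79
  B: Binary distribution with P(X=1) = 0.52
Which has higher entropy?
B

For binary distributions, entropy is maximized at p=0.5 and decreases as p moves toward 0 or 1.

H(A) = H(0.79) = 0.7415 bits
H(B) = H(0.52) = 0.9988 bits

Distribution B (p=0.52) is closer to uniform (p=0.5), so it has higher entropy.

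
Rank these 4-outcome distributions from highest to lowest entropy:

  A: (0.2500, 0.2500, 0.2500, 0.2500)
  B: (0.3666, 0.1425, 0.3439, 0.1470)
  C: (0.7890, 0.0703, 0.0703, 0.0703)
A > B > C

Key insight: Entropy is maximized by uniform distributions and minimized by concentrated distributions.

- Uniform distributions have maximum entropy log₂(4) = 2.0000 bits
- The more "peaked" or concentrated a distribution, the lower its entropy

Entropies:
  H(A) = 2.0000 bits
  H(B) = 1.8675 bits
  H(C) = 1.0778 bits

Ranking: A > B > C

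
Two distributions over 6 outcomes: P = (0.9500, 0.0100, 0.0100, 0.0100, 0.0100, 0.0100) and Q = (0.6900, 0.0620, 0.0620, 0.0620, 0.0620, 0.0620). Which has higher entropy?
Q

P is highly concentrated on one outcome (95%), making it nearly deterministic. Q spreads its mass more evenly (max 69%). The more spread-out distribution has higher entropy: H(P) ≈ 0.402 bits, H(Q) ≈ 1.613 bits.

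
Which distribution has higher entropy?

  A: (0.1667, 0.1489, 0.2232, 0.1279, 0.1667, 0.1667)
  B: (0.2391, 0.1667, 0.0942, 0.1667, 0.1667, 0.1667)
A

Both distributions are close to uniform, making this a harder comparison.

H(A) = 2.5640 bits
H(B) = 2.5380 bits

The distribution closer to uniform has higher entropy.
Answer: A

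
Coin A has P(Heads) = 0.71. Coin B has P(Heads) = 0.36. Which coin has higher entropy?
B

For binary distributions, entropy is maximized at p=0.5 and decreases as p moves toward 0 or 1.

H(A) = H(0.71) = 0.8687 bits
H(B) = H(0.36) = 0.9427 bits

Distribution B (p=0.36) is closer to uniform (p=0.5), so it has higher entropy.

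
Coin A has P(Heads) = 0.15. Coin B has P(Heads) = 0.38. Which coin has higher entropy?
B

For binary distributions, entropy is maximized at p=0.5 and decreases as p moves toward 0 or 1.

H(A) = H(0.15) = 0.6098 bits
H(B) = H(0.38) = 0.9580 bits

Distribution B (p=0.38) is closer to uniform (p=0.5), so it has higher entropy.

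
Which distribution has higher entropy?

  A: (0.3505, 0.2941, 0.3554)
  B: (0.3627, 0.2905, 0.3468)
A

Both distributions are close to uniform, making this a harder comparison.

H(A) = 1.5798 bits
H(B) = 1.5786 bits

The distribution closer to uniform has higher entropy.
Answer: A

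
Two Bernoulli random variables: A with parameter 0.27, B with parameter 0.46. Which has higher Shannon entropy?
B

For binary distributions, entropy is maximized at p=0.5 and decreases as p moves toward 0 or 1.

H(A) = H(0.27) = 0.8415 bits
H(B) = H(0.46) = 0.9954 bits

Distribution B (p=0.46) is closer to uniform (p=0.5), so it has higher entropy.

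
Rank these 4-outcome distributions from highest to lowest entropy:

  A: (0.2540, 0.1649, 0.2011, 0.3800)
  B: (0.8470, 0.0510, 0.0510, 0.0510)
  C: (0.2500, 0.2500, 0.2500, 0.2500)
C > A > B

Key insight: Entropy is maximized by uniform distributions and minimized by concentrated distributions.

- Uniform distributions have maximum entropy log₂(4) = 2.0000 bits
- The more "peaked" or concentrated a distribution, the lower its entropy

Entropies:
  H(A) = 1.9268 bits
  H(B) = 0.8598 bits
  H(C) = 2.0000 bits

Ranking: C > A > B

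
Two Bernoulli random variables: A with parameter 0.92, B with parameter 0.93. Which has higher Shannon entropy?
A

For binary distributions, entropy is maximized at p=0.5 and decreases as p moves toward 0 or 1.

H(A) = H(0.92) = 0.4022 bits
H(B) = H(0.93) = 0.3659 bits

Distribution A (p=0.92) is closer to uniform (p=0.5), so it has higher entropy.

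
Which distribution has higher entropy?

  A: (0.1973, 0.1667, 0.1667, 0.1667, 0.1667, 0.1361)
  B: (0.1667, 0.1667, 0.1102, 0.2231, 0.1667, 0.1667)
A

Both distributions are close to uniform, making this a harder comparison.

H(A) = 2.5768 bits
H(B) = 2.5568 bits

The distribution closer to uniform has higher entropy.
Answer: A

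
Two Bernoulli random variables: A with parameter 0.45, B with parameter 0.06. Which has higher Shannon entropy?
A

For binary distributions, entropy is maximized at p=0.5 and decreases as p moves toward 0 or 1.

H(A) = H(0.45) = 0.9928 bits
H(B) = H(0.06) = 0.3274 bits

Distribution A (p=0.45) is closer to uniform (p=0.5), so it has higher entropy.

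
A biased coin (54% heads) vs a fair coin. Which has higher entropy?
Fair coin

The fair coin is uniform (p=0.5), maximizing binary entropy at 1 bit. The biased coin has H(0.54) ≈ 0.995 bits — its outcome is more predictable, so its entropy is lower.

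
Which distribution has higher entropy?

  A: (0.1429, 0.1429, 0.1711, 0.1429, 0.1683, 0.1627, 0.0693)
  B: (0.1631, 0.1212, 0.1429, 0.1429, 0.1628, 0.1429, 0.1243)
B

Both distributions are close to uniform, making this a harder comparison.

H(A) = 2.7648 bits
H(B) = 2.7991 bits

The distribution closer to uniform has higher entropy.
Answer: B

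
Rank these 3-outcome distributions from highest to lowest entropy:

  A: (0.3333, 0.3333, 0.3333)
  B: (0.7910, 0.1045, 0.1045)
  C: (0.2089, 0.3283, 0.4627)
A > C > B

Key insight: Entropy is maximized by uniform distributions and minimized by concentrated distributions.

- Uniform distributions have maximum entropy log₂(3) = 1.5850 bits
- The more "peaked" or concentrated a distribution, the lower its entropy

Entropies:
  H(A) = 1.5850 bits
  H(B) = 0.9486 bits
  H(C) = 1.5140 bits

Ranking: A > C > B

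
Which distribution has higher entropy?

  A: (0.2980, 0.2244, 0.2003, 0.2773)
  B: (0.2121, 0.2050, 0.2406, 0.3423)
A

Both distributions are close to uniform, making this a harder comparison.

H(A) = 1.9820 bits
H(B) = 1.9671 bits

The distribution closer to uniform has higher entropy.
Answer: A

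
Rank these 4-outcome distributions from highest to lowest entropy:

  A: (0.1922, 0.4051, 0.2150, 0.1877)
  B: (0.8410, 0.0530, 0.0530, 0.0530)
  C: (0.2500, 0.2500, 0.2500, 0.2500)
C > A > B

Key insight: Entropy is maximized by uniform distributions and minimized by concentrated distributions.

- Uniform distributions have maximum entropy log₂(4) = 2.0000 bits
- The more "peaked" or concentrated a distribution, the lower its entropy

Entropies:
  H(A) = 1.9152 bits
  H(B) = 0.8839 bits
  H(C) = 2.0000 bits

Ranking: C > A > B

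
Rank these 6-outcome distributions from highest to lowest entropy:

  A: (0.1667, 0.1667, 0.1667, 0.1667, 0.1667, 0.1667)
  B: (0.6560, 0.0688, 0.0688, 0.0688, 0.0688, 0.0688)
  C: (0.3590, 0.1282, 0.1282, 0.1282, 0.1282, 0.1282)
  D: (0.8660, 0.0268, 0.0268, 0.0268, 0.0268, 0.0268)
A > C > B > D

Key insight: Entropy is maximized by uniform distributions and minimized by concentrated distributions.

Entropies:
  H(A) = 2.5850 bits
  H(B) = 1.7273 bits
  H(C) = 2.4302 bits
  H(D) = 0.8794 bits

Ranking: A > C > B > D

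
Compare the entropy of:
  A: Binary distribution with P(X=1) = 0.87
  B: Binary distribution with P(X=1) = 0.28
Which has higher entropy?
B

For binary distributions, entropy is maximized at p=0.5 and decreases as p moves toward 0 or 1.

H(A) = H(0.87) = 0.5574 bits
H(B) = H(0.28) = 0.8555 bits

Distribution B (p=0.28) is closer to uniform (p=0.5), so it has higher entropy.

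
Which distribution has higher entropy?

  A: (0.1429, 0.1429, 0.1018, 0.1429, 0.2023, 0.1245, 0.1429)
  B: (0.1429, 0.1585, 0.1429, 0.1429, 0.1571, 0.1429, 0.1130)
B

Both distributions are close to uniform, making this a harder comparison.

H(A) = 2.7803 bits
H(B) = 2.8003 bits

The distribution closer to uniform has higher entropy.
Answer: B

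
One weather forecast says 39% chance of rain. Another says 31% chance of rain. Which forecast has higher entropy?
39% forecast

Treat each forecast as a Bernoulli distribution. Binary entropy is maximized at p=0.5 and falls off symmetrically toward 0 or 1. The 39% forecast is closer to 50%, so it is more uncertain. H(39%) ≈ 0.965 bits, H(31%) ≈ 0.893 bits.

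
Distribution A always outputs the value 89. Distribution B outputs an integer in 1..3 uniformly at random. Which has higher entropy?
B

A is deterministic, so H(A) = 0. B is uniform over 3 outcomes, so H(B) = log₂(3) = 1.585 bits. Any distribution with genuine randomness has higher entropy than a deterministic one.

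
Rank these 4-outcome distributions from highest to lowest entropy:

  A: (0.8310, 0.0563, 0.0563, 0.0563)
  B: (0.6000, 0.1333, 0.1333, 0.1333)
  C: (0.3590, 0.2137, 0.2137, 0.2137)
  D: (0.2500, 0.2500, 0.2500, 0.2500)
D > C > B > A

Key insight: Entropy is maximized by uniform distributions and minimized by concentrated distributions.

Entropies:
  H(A) = 0.9233 bits
  H(B) = 1.6049 bits
  H(C) = 1.9578 bits
  H(D) = 2.0000 bits

Ranking: D > C > B > A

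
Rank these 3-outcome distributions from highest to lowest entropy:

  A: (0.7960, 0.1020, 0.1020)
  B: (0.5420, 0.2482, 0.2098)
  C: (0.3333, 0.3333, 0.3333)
C > B > A

Key insight: Entropy is maximized by uniform distributions and minimized by concentrated distributions.

- Uniform distributions have maximum entropy log₂(3) = 1.5850 bits
- The more "peaked" or concentrated a distribution, the lower its entropy

Entropies:
  H(A) = 0.9339 bits
  H(B) = 1.4506 bits
  H(C) = 1.5850 bits

Ranking: C > B > A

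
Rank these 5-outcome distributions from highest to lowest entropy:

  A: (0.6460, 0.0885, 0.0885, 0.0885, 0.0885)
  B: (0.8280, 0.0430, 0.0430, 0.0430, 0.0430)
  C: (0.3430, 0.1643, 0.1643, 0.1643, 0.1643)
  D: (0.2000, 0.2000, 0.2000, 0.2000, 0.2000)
D > C > A > B

Key insight: Entropy is maximized by uniform distributions and minimized by concentrated distributions.

Entropies:
  H(A) = 1.6456 bits
  H(B) = 1.0063 bits
  H(C) = 2.2417 bits
  H(D) = 2.3219 bits

Ranking: D > C > A > B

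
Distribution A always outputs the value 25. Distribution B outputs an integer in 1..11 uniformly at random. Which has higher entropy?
B

A is deterministic, so H(A) = 0. B is uniform over 11 outcomes, so H(B) = log₂(11) = 3.459 bits. Any distribution with genuine randomness has higher entropy than a deterministic one.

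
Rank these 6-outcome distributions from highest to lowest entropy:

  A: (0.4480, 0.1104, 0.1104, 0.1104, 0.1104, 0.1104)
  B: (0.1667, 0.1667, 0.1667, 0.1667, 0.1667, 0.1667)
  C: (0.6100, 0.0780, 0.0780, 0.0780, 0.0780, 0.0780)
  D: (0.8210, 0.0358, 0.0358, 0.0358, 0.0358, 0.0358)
B > A > C > D

Key insight: Entropy is maximized by uniform distributions and minimized by concentrated distributions.

Entropies:
  H(A) = 2.2739 bits
  H(B) = 2.5850 bits
  H(C) = 1.8704 bits
  H(D) = 1.0935 bits

Ranking: B > A > C > D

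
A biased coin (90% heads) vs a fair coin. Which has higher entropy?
Fair coin

The fair coin is uniform (p=0.5), maximizing binary entropy at 1 bit. The biased coin has H(0.90) ≈ 0.469 bits — its outcome is more predictable, so its entropy is lower.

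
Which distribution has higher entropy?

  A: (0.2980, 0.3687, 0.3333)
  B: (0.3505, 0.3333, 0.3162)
B

Both distributions are close to uniform, making this a harder comparison.

H(A) = 1.5795 bits
H(B) = 1.5837 bits

The distribution closer to uniform has higher entropy.
Answer: B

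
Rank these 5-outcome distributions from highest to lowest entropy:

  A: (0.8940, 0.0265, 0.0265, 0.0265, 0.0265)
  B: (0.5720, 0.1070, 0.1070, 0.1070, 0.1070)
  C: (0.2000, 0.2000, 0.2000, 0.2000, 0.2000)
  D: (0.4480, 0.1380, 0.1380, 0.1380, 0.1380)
C > D > B > A

Key insight: Entropy is maximized by uniform distributions and minimized by concentrated distributions.

Entropies:
  H(A) = 0.6997 bits
  H(B) = 1.8410 bits
  H(C) = 2.3219 bits
  H(D) = 2.0962 bits

Ranking: C > D > B > A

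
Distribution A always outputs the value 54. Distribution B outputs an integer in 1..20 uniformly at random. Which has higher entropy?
B

A is deterministic, so H(A) = 0. B is uniform over 20 outcomes, so H(B) = log₂(20) = 4.322 bits. Any distribution with genuine randomness has higher entropy than a deterministic one.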